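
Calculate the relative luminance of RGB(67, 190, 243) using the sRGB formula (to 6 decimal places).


Linearize each channel (sRGB transfer function): c = v/255; c_lin = c/12.92 if c ≤ 0.04045, else ((c+0.055)/1.055)^2.4
  R: 67/255 ≈ 0.262745 > 0.04045 → ((0.262745+0.055)/1.055)^2.4 ≈ 0.056128
  G: 190/255 ≈ 0.745098 > 0.04045 → ((0.745098+0.055)/1.055)^2.4 ≈ 0.514918
  B: 243/255 ≈ 0.952941 > 0.04045 → ((0.952941+0.055)/1.055)^2.4 ≈ 0.896269
R_lin = 0.056128, G_lin = 0.514918, B_lin = 0.896269
L = 0.2126×R + 0.7152×G + 0.0722×B
L = 0.2126×0.056128 + 0.7152×0.514918 + 0.0722×0.896269
L ≈ 0.444913


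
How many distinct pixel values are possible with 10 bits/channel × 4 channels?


Total bits = 10 bits/channel × 4 channels = 40 bits
Distinct pixel values = 2^40
= 1,099,511,627,776 pixel values


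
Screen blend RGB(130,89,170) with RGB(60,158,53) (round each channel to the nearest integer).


Screen: C = 255 - (255-A)×(255-B)/255, rounded to nearest integer
R: 255 - (255-130)×(255-60)/255 = 255 - 24375/255 ≈ 255 - 95.588 = 159.412 → 159
G: 255 - (255-89)×(255-158)/255 = 255 - 16102/255 ≈ 255 - 63.145 = 191.855 → 192
B: 255 - (255-170)×(255-53)/255 = 255 - 17170/255 ≈ 255 - 67.333 = 187.667 → 188
= RGB(159, 192, 188)


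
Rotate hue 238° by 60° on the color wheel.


New hue = (H + rotation) mod 360
New hue = (238 + 60) mod 360
= 298 mod 360
= 298°


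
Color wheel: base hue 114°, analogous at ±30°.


Base hue: 114°
Left analog: (114 - 30) mod 360 = 84°
Right analog: (114 + 30) mod 360 = 144°
Analogous hues = 84° and 144°


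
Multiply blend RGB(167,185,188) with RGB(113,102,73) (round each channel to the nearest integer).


Multiply: C = A×B/255, rounded to nearest integer
R: 167×113/255 = 18871/255 ≈ 74.004 → 74
G: 185×102/255 = 18870/255 ≈ 74.000 → 74
B: 188×73/255 = 13724/255 ≈ 53.820 → 54
= RGB(74, 74, 54)


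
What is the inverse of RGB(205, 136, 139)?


Invert: (255-R, 255-G, 255-B)
R: 255-205 = 50
G: 255-136 = 119
B: 255-139 = 116
= RGB(50, 119, 116)


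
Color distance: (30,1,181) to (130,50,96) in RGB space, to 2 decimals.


d = √[(R₁-R₂)² + (G₁-G₂)² + (B₁-B₂)²]
d = √[(30-130)² + (1-50)² + (181-96)²]
d = √[10000 + 2401 + 7225]
d = √19626
d ≈ 140.09


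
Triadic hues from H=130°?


Triadic: equally spaced at 120° intervals
H1 = 130°
H2 = (130 + 120) mod 360 = 250°
H3 = (130 + 240) mod 360 = 10°
Triadic = 130°, 250°, 10°


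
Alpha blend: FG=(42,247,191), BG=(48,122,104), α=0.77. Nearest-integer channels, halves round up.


C = α×F + (1-α)×B, with 1-α = 0.23
R: 0.77×42 + 0.23×48 = 32.34 + 11.04 = 43.38 → 43
G: 0.77×247 + 0.23×122 = 190.19 + 28.06 = 218.25 → 218
B: 0.77×191 + 0.23×104 = 147.07 + 23.92 = 170.99 → 171
= RGB(43, 218, 171)


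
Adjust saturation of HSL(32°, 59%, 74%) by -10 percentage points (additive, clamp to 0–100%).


Original S = 59%
Adjustment = -10 percentage points
New S = 59 + (-10) = 49
Clamp to [0, 100] → 49
= HSL(32°, 49%, 74%)


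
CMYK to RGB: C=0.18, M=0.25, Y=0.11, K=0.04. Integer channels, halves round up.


R = 255 × (1-C) × (1-K) = 255 × 0.82 × 0.96 = 200.736 → 201
G = 255 × (1-M) × (1-K) = 255 × 0.75 × 0.96 = 183.6 → 184
B = 255 × (1-Y) × (1-K) = 255 × 0.89 × 0.96 = 217.872 → 218
= RGB(201, 184, 218)


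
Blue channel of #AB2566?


Color: #AB2566
R = AB = 171
G = 25 = 37
B = 66 = 102
Blue = 102


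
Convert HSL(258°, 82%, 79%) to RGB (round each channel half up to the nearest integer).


H=258°, S=0.82, L=0.79
C = (1-|2L-1|)×S = (1-|0.58|)×0.82 = 0.3444
H' = H/60 = 258/60 ≈ 4.3000; X = C×(1-|H' mod 2 - 1|) = 0.10332
m = L - C/2 = 0.79 - 0.1722 = 0.6178
Sector ⌊H'⌋ = 4 → (R',G',B') = (0.10332, 0.0, 0.3444)
RGB = ((R'+m)×255, (G'+m)×255, (B'+m)×255) = (183.8856, 157.539, 245.361)
Round half up → RGB(184, 158, 245)


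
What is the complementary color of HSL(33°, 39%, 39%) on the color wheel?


Complement = opposite side of color wheel = hue + 180°
H' = (33 + 180) mod 360 = 213°
S and L unchanged.
= HSL(213°, 39%, 39%)


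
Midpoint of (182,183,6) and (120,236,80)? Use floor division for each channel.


Midpoint: each channel = ⌊(C₁+C₂)/2⌋
R: ⌊(182+120)/2⌋ = 151
G: ⌊(183+236)/2⌋ = 209
B: ⌊(6+80)/2⌋ = 43
= RGB(151, 209, 43)


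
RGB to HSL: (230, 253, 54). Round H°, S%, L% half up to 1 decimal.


Normalize: R'=230/255≈0.9020, G'=253/255≈0.9922, B'=54/255≈0.2118
Max=253/255, Min=54/255, Δ=Max-Min=199/255
L = (Max+Min)/2 = (253+54)/510 = 307/510 = 0.60196… → L = 60.2%
L > 0.5 → S = Δ/(2-Max-Min) = 199/(510-253-54) = 199/203 = 0.98029… → S = 98.0%
(the 1/255 factors cancel in S and H, so raw channel differences can be used)
Max is G' → H = 60 × ((B-R)/Δ + 2) = 60 × ((54-230)/199 + 2)
  -176/199 + 2 = -0.8844… + 2 = 1.1155…
  H = 60 × 1.1155… = 66.934…° → H = 66.9°
= HSL(66.9°, 98.0%, 60.2%)


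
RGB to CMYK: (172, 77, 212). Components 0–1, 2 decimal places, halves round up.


R'=172/255≈0.6745, G'=77/255≈0.3020, B'=212/255≈0.8314
K = 1 - max(R',G',B') = 1 - 212/255 = 43/255 = 0.16862… → 0.17
(1-R'-K)/(1-K) simplifies to (max-R)/max with max = 212:
C = (212-172)/212 = 40/212 = 0.18867… → 0.19
M = (212-77)/212 = 135/212 = 0.63679… → 0.64
Y = (212-212)/212 = 0/212 = 0 → 0.00
= CMYK(0.19, 0.64, 0.00, 0.17)


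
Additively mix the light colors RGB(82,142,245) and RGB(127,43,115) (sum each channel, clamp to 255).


Additive: each channel = min(255, C₁+C₂)
R: 82+127 = 209 → 209
G: 142+43 = 185 → 185
B: 245+115 = 360 → 255
= RGB(209, 185, 255)


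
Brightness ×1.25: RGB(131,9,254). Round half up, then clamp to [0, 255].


Multiply each channel by 1.25, round half up, clamp to [0, 255]
R: 131×1.25 = 163.75 → round → 164
G: 9×1.25 = 11.25 → round → 11
B: 254×1.25 = 317.5 → round → 318 → clamp → 255
= RGB(164, 11, 255)


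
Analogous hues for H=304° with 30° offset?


Base hue: 304°
Left analog: (304 - 30) mod 360 = 274°
Right analog: (304 + 30) mod 360 = 334°
Analogous hues = 274° and 334°


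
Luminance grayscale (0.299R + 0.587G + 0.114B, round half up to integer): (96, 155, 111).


Gray = 0.299×R + 0.587×G + 0.114×B
Gray = 0.299×96 + 0.587×155 + 0.114×111
Gray = 28.704 + 90.985 + 12.654
Gray = 132.343 → round half up → 132
Gray = 132


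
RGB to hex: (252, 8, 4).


R = 252 → FC (hex)
G = 8 → 08 (hex)
B = 4 → 04 (hex)
Hex = #FC0804


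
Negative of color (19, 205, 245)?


Invert: (255-R, 255-G, 255-B)
R: 255-19 = 236
G: 255-205 = 50
B: 255-245 = 10
= RGB(236, 50, 10)


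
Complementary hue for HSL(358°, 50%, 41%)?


Complement = opposite side of color wheel = hue + 180°
H' = (358 + 180) mod 360 = 178°
S and L unchanged.
= HSL(178°, 50%, 41%)


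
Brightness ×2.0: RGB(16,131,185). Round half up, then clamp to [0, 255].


Multiply each channel by 2.0, round half up, clamp to [0, 255]
R: 16×2.0 = 32
G: 131×2.0 = 262 → clamp → 255
B: 185×2.0 = 370 → clamp → 255
= RGB(32, 255, 255)


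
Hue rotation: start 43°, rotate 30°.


New hue = (H + rotation) mod 360
New hue = (43 + 30) mod 360
= 73 mod 360
= 73°


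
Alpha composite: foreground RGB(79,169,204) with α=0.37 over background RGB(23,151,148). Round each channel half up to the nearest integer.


C = α×F + (1-α)×B, with 1-α = 0.63
R: 0.37×79 + 0.63×23 = 29.23 + 14.49 = 43.72 → 44
G: 0.37×169 + 0.63×151 = 62.53 + 95.13 = 157.66 → 158
B: 0.37×204 + 0.63×148 = 75.48 + 93.24 = 168.72 → 169
= RGB(44, 158, 169)


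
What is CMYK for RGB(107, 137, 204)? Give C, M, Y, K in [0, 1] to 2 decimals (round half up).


R'=107/255≈0.4196, G'=137/255≈0.5373, B'=204/255≈0.8000
K = 1 - max(R',G',B') = 1 - 204/255 = 51/255 = 0.2 → 0.20
(1-R'-K)/(1-K) simplifies to (max-R)/max with max = 204:
C = (204-107)/204 = 97/204 = 0.47549… → 0.48
M = (204-137)/204 = 67/204 = 0.32843… → 0.33
Y = (204-204)/204 = 0/204 = 0 → 0.00
= CMYK(0.48, 0.33, 0.00, 0.20)


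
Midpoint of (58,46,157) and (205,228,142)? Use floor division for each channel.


Midpoint: each channel = ⌊(C₁+C₂)/2⌋
R: ⌊(58+205)/2⌋ = 131
G: ⌊(46+228)/2⌋ = 137
B: ⌊(157+142)/2⌋ = 149
= RGB(131, 137, 149)


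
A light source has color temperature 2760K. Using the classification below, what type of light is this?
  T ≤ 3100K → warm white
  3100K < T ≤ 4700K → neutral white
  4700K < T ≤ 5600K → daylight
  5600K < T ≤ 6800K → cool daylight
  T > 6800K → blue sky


Temperature: 2760K
2760K ≤ 3100K → warm white
Classification: warm white


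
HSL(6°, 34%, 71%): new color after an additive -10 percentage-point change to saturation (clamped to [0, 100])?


Original S = 34%
Adjustment = -10 percentage points
New S = 34 + (-10) = 24
Clamp to [0, 100] → 24
= HSL(6°, 24%, 71%)


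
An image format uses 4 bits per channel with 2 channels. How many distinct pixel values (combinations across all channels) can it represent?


Total bits = 4 bits/channel × 2 channels = 8 bits
Distinct pixel values = 2^8
= 256 pixel values


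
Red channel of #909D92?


Color: #909D92
R = 90 = 144
G = 9D = 157
B = 92 = 146
Red = 144


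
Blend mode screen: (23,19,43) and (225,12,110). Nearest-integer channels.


Screen: C = 255 - (255-A)×(255-B)/255, rounded to nearest integer
R: 255 - (255-23)×(255-225)/255 = 255 - 6960/255 ≈ 255 - 27.294 = 227.706 → 228
G: 255 - (255-19)×(255-12)/255 = 255 - 57348/255 ≈ 255 - 224.894 = 30.106 → 30
B: 255 - (255-43)×(255-110)/255 = 255 - 30740/255 ≈ 255 - 120.549 = 134.451 → 134
= RGB(228, 30, 134)


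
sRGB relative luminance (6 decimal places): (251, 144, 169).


Linearize each channel (sRGB transfer function): c = v/255; c_lin = c/12.92 if c ≤ 0.04045, else ((c+0.055)/1.055)^2.4
  R: 251/255 ≈ 0.984314 > 0.04045 → ((0.984314+0.055)/1.055)^2.4 ≈ 0.964686
  G: 144/255 ≈ 0.564706 > 0.04045 → ((0.564706+0.055)/1.055)^2.4 ≈ 0.278894
  B: 169/255 ≈ 0.662745 > 0.04045 → ((0.662745+0.055)/1.055)^2.4 ≈ 0.396755
R_lin = 0.964686, G_lin = 0.278894, B_lin = 0.396755
L = 0.2126×R + 0.7152×G + 0.0722×B
L = 0.2126×0.964686 + 0.7152×0.278894 + 0.0722×0.396755
L ≈ 0.433203


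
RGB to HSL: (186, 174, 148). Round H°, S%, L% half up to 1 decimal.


Normalize: R'=186/255≈0.7294, G'=174/255≈0.6824, B'=148/255≈0.5804
Max=186/255, Min=148/255, Δ=Max-Min=38/255
L = (Max+Min)/2 = (186+148)/510 = 334/510 = 0.65490… → L = 65.5%
L > 0.5 → S = Δ/(2-Max-Min) = 38/(510-186-148) = 38/176 = 0.21590… → S = 21.6%
(the 1/255 factors cancel in S and H, so raw channel differences can be used)
Max is R' → H = 60 × (((G-B)/Δ) mod 6) = 60 × (((174-148)/38) mod 6)
  26/38 = 0.6842…
  H = 60 × 0.6842… = 41.052…° → H = 41.1°
= HSL(41.1°, 21.6%, 65.5%)


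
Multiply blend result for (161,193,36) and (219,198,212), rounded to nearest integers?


Multiply: C = A×B/255, rounded to nearest integer
R: 161×219/255 = 35259/255 ≈ 138.271 → 138
G: 193×198/255 = 38214/255 ≈ 149.859 → 150
B: 36×212/255 = 7632/255 ≈ 29.929 → 30
= RGB(138, 150, 30)


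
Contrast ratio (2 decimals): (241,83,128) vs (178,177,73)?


Linearize each sRGB channel c=v/255: c/12.92 if c ≤ 0.04045 else ((c+0.055)/1.055)^2.4
L = 0.2126×R_lin + 0.7152×G_lin + 0.0722×B_lin
Color 1 (241,83,128):
  R=241: 241/255≈0.9451 > 0.04045 → ((0.9451+0.055)/1.055)^2.4 ≈ 0.87962
  G=83: 83/255≈0.3255 > 0.04045 → ((0.3255+0.055)/1.055)^2.4 ≈ 0.08650
  B=128: 128/255≈0.5020 > 0.04045 → ((0.5020+0.055)/1.055)^2.4 ≈ 0.21586
  L1 = 0.2126×0.87962 + 0.7152×0.08650 + 0.0722×0.21586 ≈ 0.26446
Color 2 (178,177,73):
  R=178: 178/255≈0.6980 > 0.04045 → ((0.6980+0.055)/1.055)^2.4 ≈ 0.44520
  G=177: 177/255≈0.6941 > 0.04045 → ((0.6941+0.055)/1.055)^2.4 ≈ 0.43966
  B=73: 73/255≈0.2863 > 0.04045 → ((0.2863+0.055)/1.055)^2.4 ≈ 0.06663
  L2 = 0.2126×0.44520 + 0.7152×0.43966 + 0.0722×0.06663 ≈ 0.41390
Lighter = 0.41390, Darker = 0.26446
Ratio = (L_lighter + 0.05) / (L_darker + 0.05)
Ratio = (0.41390 + 0.05) / (0.26446 + 0.05) = 0.46390 / 0.31446 ≈ 1.4752
Ratio ≈ 1.48:1


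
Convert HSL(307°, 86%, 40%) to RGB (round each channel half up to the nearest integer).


H=307°, S=0.86, L=0.40
C = (1-|2L-1|)×S = (1-|-0.20|)×0.86 = 0.688
H' = H/60 = 307/60 ≈ 5.1167; X = C×(1-|H' mod 2 - 1|) ≈ 0.6077
m = L - C/2 = 0.40 - 0.344 = 0.056
Sector ⌊H'⌋ = 5 → (R',G',B') = (0.688, 0.0, ≈0.6077)
RGB = ((R'+m)×255, (G'+m)×255, (B'+m)×255) = (189.72, 14.28, 169.252)
Round half up → RGB(190, 14, 169)


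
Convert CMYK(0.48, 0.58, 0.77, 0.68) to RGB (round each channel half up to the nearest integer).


R = 255 × (1-C) × (1-K) = 255 × 0.52 × 0.32 = 42.432 → 42
G = 255 × (1-M) × (1-K) = 255 × 0.42 × 0.32 = 34.272 → 34
B = 255 × (1-Y) × (1-K) = 255 × 0.23 × 0.32 = 18.768 → 19
= RGB(42, 34, 19)


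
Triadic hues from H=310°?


Triadic: equally spaced at 120° intervals
H1 = 310°
H2 = (310 + 120) mod 360 = 70°
H3 = (310 + 240) mod 360 = 190°
Triadic = 310°, 70°, 190°


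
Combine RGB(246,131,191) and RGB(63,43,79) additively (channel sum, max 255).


Additive: each channel = min(255, C₁+C₂)
R: 246+63 = 309 → 255
G: 131+43 = 174 → 174
B: 191+79 = 270 → 255
= RGB(255, 174, 255)


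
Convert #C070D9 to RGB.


C0 → 192 (R)
70 → 112 (G)
D9 → 217 (B)
= RGB(192, 112, 217)


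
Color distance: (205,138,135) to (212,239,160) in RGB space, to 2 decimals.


d = √[(R₁-R₂)² + (G₁-G₂)² + (B₁-B₂)²]
d = √[(205-212)² + (138-239)² + (135-160)²]
d = √[49 + 10201 + 625]
d = √10875
d ≈ 104.28


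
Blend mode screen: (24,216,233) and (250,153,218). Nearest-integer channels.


Screen: C = 255 - (255-A)×(255-B)/255, rounded to nearest integer
R: 255 - (255-24)×(255-250)/255 = 255 - 1155/255 ≈ 255 - 4.529 = 250.471 → 250
G: 255 - (255-216)×(255-153)/255 = 255 - 3978/255 ≈ 255 - 15.600 = 239.400 → 239
B: 255 - (255-233)×(255-218)/255 = 255 - 814/255 ≈ 255 - 3.192 = 251.808 → 252
= RGB(250, 239, 252)


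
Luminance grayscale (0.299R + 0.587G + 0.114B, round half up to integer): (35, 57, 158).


Gray = 0.299×R + 0.587×G + 0.114×B
Gray = 0.299×35 + 0.587×57 + 0.114×158
Gray = 10.465 + 33.459 + 18.012
Gray = 61.936 → round half up → 62
Gray = 62


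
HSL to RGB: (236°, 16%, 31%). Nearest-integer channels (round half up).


H=236°, S=0.16, L=0.31
C = (1-|2L-1|)×S = (1-|-0.38|)×0.16 = 0.0992
H' = H/60 = 236/60 ≈ 3.9333; X = C×(1-|H' mod 2 - 1|) ≈ 0.0066
m = L - C/2 = 0.31 - 0.0496 = 0.2604
Sector ⌊H'⌋ = 3 → (R',G',B') = (0.0, ≈0.0066, 0.0992)
RGB = ((R'+m)×255, (G'+m)×255, (B'+m)×255) = (66.402, 68.0884, 91.698)
Round half up → RGB(66, 68, 92)


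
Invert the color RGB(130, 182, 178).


Invert: (255-R, 255-G, 255-B)
R: 255-130 = 125
G: 255-182 = 73
B: 255-178 = 77
= RGB(125, 73, 77)


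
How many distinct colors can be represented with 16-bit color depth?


Colors = 2^bits = 2^16
= 65,536 colors


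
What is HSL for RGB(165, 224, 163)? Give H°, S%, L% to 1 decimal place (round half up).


Normalize: R'=165/255≈0.6471, G'=224/255≈0.8784, B'=163/255≈0.6392
Max=224/255, Min=163/255, Δ=Max-Min=61/255
L = (Max+Min)/2 = (224+163)/510 = 387/510 = 0.75882… → L = 75.9%
L > 0.5 → S = Δ/(2-Max-Min) = 61/(510-224-163) = 61/123 = 0.49593… → S = 49.6%
(the 1/255 factors cancel in S and H, so raw channel differences can be used)
Max is G' → H = 60 × ((B-R)/Δ + 2) = 60 × ((163-165)/61 + 2)
  -2/61 + 2 = -0.0327… + 2 = 1.9672…
  H = 60 × 1.9672… = 118.032…° → H = 118.0°
= HSL(118.0°, 49.6%, 75.9%)


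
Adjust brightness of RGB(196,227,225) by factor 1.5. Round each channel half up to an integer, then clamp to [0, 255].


Multiply each channel by 1.5, round half up, clamp to [0, 255]
R: 196×1.5 = 294 → clamp → 255
G: 227×1.5 = 340.5 → round → 341 → clamp → 255
B: 225×1.5 = 337.5 → round → 338 → clamp → 255
= RGB(255, 255, 255)


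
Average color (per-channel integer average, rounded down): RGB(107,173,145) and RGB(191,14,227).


Midpoint: each channel = ⌊(C₁+C₂)/2⌋
R: ⌊(107+191)/2⌋ = 149
G: ⌊(173+14)/2⌋ = 93
B: ⌊(145+227)/2⌋ = 186
= RGB(149, 93, 186)


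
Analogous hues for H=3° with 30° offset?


Base hue: 3°
Left analog: (3 - 30) mod 360 = 333°
Right analog: (3 + 30) mod 360 = 33°
Analogous hues = 333° and 33°


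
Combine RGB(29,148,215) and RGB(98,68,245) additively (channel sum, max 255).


Additive: each channel = min(255, C₁+C₂)
R: 29+98 = 127 → 127
G: 148+68 = 216 → 216
B: 215+245 = 460 → 255
= RGB(127, 216, 255)


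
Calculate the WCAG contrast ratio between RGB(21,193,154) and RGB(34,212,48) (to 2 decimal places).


Linearize each sRGB channel c=v/255: c/12.92 if c ≤ 0.04045 else ((c+0.055)/1.055)^2.4
L = 0.2126×R_lin + 0.7152×G_lin + 0.0722×B_lin
Color 1 (21,193,154):
  R=21: 21/255≈0.0824 > 0.04045 → ((0.0824+0.055)/1.055)^2.4 ≈ 0.00750
  G=193: 193/255≈0.7569 > 0.04045 → ((0.7569+0.055)/1.055)^2.4 ≈ 0.53328
  B=154: 154/255≈0.6039 > 0.04045 → ((0.6039+0.055)/1.055)^2.4 ≈ 0.32314
  L1 = 0.2126×0.00750 + 0.7152×0.53328 + 0.0722×0.32314 ≈ 0.40632
Color 2 (34,212,48):
  R=34: 34/255≈0.1333 > 0.04045 → ((0.1333+0.055)/1.055)^2.4 ≈ 0.01600
  G=212: 212/255≈0.8314 > 0.04045 → ((0.8314+0.055)/1.055)^2.4 ≈ 0.65837
  B=48: 48/255≈0.1882 > 0.04045 → ((0.1882+0.055)/1.055)^2.4 ≈ 0.02956
  L2 = 0.2126×0.01600 + 0.7152×0.65837 + 0.0722×0.02956 ≈ 0.47640
Lighter = 0.47640, Darker = 0.40632
Ratio = (L_lighter + 0.05) / (L_darker + 0.05)
Ratio = (0.47640 + 0.05) / (0.40632 + 0.05) = 0.52640 / 0.45632 ≈ 1.1536
Ratio ≈ 1.15:1


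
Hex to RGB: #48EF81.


48 → 72 (R)
EF → 239 (G)
81 → 129 (B)
= RGB(72, 239, 129)


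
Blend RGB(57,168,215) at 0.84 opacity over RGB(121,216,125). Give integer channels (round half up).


C = α×F + (1-α)×B, with 1-α = 0.16
R: 0.84×57 + 0.16×121 = 47.88 + 19.36 = 67.24 → 67
G: 0.84×168 + 0.16×216 = 141.12 + 34.56 = 175.68 → 176
B: 0.84×215 + 0.16×125 = 180.60 + 20.00 = 200.60 → 201
= RGB(67, 176, 201)


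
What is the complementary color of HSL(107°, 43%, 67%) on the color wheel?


Complement = opposite side of color wheel = hue + 180°
H' = (107 + 180) mod 360 = 287°
S and L unchanged.
= HSL(287°, 43%, 67%)


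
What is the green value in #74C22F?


Color: #74C22F
R = 74 = 116
G = C2 = 194
B = 2F = 47
Green = 194


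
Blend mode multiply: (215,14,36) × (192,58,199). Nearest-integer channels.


Multiply: C = A×B/255, rounded to nearest integer
R: 215×192/255 = 41280/255 ≈ 161.882 → 162
G: 14×58/255 = 812/255 ≈ 3.184 → 3
B: 36×199/255 = 7164/255 ≈ 28.094 → 28
= RGB(162, 3, 28)


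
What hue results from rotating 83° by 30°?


New hue = (H + rotation) mod 360
New hue = (83 + 30) mod 360
= 113 mod 360
= 113°


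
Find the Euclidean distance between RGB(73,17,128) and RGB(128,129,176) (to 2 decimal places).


d = √[(R₁-R₂)² + (G₁-G₂)² + (B₁-B₂)²]
d = √[(73-128)² + (17-129)² + (128-176)²]
d = √[3025 + 12544 + 2304]
d = √17873
d ≈ 133.69


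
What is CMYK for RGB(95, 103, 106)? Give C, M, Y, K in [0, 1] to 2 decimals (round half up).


R'=95/255≈0.3725, G'=103/255≈0.4039, B'=106/255≈0.4157
K = 1 - max(R',G',B') = 1 - 106/255 = 149/255 = 0.58431… → 0.58
(1-R'-K)/(1-K) simplifies to (max-R)/max with max = 106:
C = (106-95)/106 = 11/106 = 0.10377… → 0.10
M = (106-103)/106 = 3/106 = 0.02830… → 0.03
Y = (106-106)/106 = 0/106 = 0 → 0.00
= CMYK(0.10, 0.03, 0.00, 0.58)


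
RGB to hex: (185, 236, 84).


R = 185 → B9 (hex)
G = 236 → EC (hex)
B = 84 → 54 (hex)
Hex = #B9EC54


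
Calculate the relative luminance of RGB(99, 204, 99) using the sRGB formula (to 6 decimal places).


Linearize each channel (sRGB transfer function): c = v/255; c_lin = c/12.92 if c ≤ 0.04045, else ((c+0.055)/1.055)^2.4
  R: 99/255 ≈ 0.388235 > 0.04045 → ((0.388235+0.055)/1.055)^2.4 ≈ 0.124772
  G: 204/255 ≈ 0.800000 > 0.04045 → ((0.800000+0.055)/1.055)^2.4 ≈ 0.603827
  B: 99/255 ≈ 0.388235 > 0.04045 → ((0.388235+0.055)/1.055)^2.4 ≈ 0.124772
R_lin = 0.124772, G_lin = 0.603827, B_lin = 0.124772
L = 0.2126×R + 0.7152×G + 0.0722×B
L = 0.2126×0.124772 + 0.7152×0.603827 + 0.0722×0.124772
L ≈ 0.467392


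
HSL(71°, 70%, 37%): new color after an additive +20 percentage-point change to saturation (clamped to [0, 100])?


Original S = 70%
Adjustment = +20 percentage points
New S = 70 + (20) = 90
Clamp to [0, 100] → 90
= HSL(71°, 90%, 37%)


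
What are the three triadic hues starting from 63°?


Triadic: equally spaced at 120° intervals
H1 = 63°
H2 = (63 + 120) mod 360 = 183°
H3 = (63 + 240) mod 360 = 303°
Triadic = 63°, 183°, 303°


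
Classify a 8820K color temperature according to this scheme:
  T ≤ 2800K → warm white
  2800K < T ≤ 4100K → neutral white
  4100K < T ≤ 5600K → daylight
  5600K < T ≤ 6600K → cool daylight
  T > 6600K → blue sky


Temperature: 8820K
8820K > 6600K → blue sky
Classification: blue sky


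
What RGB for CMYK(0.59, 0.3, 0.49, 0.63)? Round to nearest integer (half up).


R = 255 × (1-C) × (1-K) = 255 × 0.41 × 0.37 = 38.6835 → 39
G = 255 × (1-M) × (1-K) = 255 × 0.70 × 0.37 = 66.045 → 66
B = 255 × (1-Y) × (1-K) = 255 × 0.51 × 0.37 = 48.1185 → 48
= RGB(39, 66, 48)


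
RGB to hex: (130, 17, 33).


R = 130 → 82 (hex)
G = 17 → 11 (hex)
B = 33 → 21 (hex)
Hex = #821121


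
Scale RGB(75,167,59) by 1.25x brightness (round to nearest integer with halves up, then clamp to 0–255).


Multiply each channel by 1.25, round half up, clamp to [0, 255]
R: 75×1.25 = 93.75 → round → 94
G: 167×1.25 = 208.75 → round → 209
B: 59×1.25 = 73.75 → round → 74
= RGB(94, 209, 74)


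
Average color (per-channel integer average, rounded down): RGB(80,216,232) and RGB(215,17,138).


Midpoint: each channel = ⌊(C₁+C₂)/2⌋
R: ⌊(80+215)/2⌋ = 147
G: ⌊(216+17)/2⌋ = 116
B: ⌊(232+138)/2⌋ = 185
= RGB(147, 116, 185)


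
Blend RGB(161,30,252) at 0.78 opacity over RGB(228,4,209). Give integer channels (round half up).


C = α×F + (1-α)×B, with 1-α = 0.22
R: 0.78×161 + 0.22×228 = 125.58 + 50.16 = 175.74 → 176
G: 0.78×30 + 0.22×4 = 23.40 + 0.88 = 24.28 → 24
B: 0.78×252 + 0.22×209 = 196.56 + 45.98 = 242.54 → 243
= RGB(176, 24, 243)


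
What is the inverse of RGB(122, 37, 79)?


Invert: (255-R, 255-G, 255-B)
R: 255-122 = 133
G: 255-37 = 218
B: 255-79 = 176
= RGB(133, 218, 176)


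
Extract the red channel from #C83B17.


Color: #C83B17
R = C8 = 200
G = 3B = 59
B = 17 = 23
Red = 200


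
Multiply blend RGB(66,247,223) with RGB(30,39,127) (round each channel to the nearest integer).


Multiply: C = A×B/255, rounded to nearest integer
R: 66×30/255 = 1980/255 ≈ 7.765 → 8
G: 247×39/255 = 9633/255 ≈ 37.776 → 38
B: 223×127/255 = 28321/255 ≈ 111.063 → 111
= RGB(8, 38, 111)


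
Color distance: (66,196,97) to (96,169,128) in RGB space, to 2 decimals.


d = √[(R₁-R₂)² + (G₁-G₂)² + (B₁-B₂)²]
d = √[(66-96)² + (196-169)² + (97-128)²]
d = √[900 + 729 + 961]
d = √2590
d ≈ 50.89


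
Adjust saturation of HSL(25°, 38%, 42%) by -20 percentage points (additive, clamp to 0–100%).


Original S = 38%
Adjustment = -20 percentage points
New S = 38 + (-20) = 18
Clamp to [0, 100] → 18
= HSL(25°, 18%, 42%)


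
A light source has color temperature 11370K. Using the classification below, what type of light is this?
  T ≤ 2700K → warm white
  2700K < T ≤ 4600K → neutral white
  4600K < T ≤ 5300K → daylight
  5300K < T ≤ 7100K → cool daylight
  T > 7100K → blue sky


Temperature: 11370K
11370K > 7100K → blue sky
Classification: blue sky


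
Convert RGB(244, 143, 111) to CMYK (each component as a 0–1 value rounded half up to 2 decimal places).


R'=244/255≈0.9569, G'=143/255≈0.5608, B'=111/255≈0.4353
K = 1 - max(R',G',B') = 1 - 244/255 = 11/255 = 0.04313… → 0.04
(1-R'-K)/(1-K) simplifies to (max-R)/max with max = 244:
C = (244-244)/244 = 0/244 = 0 → 0.00
M = (244-143)/244 = 101/244 = 0.41393… → 0.41
Y = (244-111)/244 = 133/244 = 0.54508… → 0.55
= CMYK(0.00, 0.41, 0.55, 0.04)


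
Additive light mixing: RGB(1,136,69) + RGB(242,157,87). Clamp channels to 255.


Additive: each channel = min(255, C₁+C₂)
R: 1+242 = 243 → 243
G: 136+157 = 293 → 255
B: 69+87 = 156 → 156
= RGB(243, 255, 156)


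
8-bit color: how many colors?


Colors = 2^bits = 2^8
= 256 colors


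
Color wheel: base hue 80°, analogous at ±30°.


Base hue: 80°
Left analog: (80 - 30) mod 360 = 50°
Right analog: (80 + 30) mod 360 = 110°
Analogous hues = 50° and 110°


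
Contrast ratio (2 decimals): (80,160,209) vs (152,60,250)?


Linearize each sRGB channel c=v/255: c/12.92 if c ≤ 0.04045 else ((c+0.055)/1.055)^2.4
L = 0.2126×R_lin + 0.7152×G_lin + 0.0722×B_lin
Color 1 (80,160,209):
  R=80: 80/255≈0.3137 > 0.04045 → ((0.3137+0.055)/1.055)^2.4 ≈ 0.08022
  G=160: 160/255≈0.6275 > 0.04045 → ((0.6275+0.055)/1.055)^2.4 ≈ 0.35153
  B=209: 209/255≈0.8196 > 0.04045 → ((0.8196+0.055)/1.055)^2.4 ≈ 0.63760
  L1 = 0.2126×0.08022 + 0.7152×0.35153 + 0.0722×0.63760 ≈ 0.31451
Color 2 (152,60,250):
  R=152: 152/255≈0.5961 > 0.04045 → ((0.5961+0.055)/1.055)^2.4 ≈ 0.31399
  G=60: 60/255≈0.2353 > 0.04045 → ((0.2353+0.055)/1.055)^2.4 ≈ 0.04519
  B=250: 250/255≈0.9804 > 0.04045 → ((0.9804+0.055)/1.055)^2.4 ≈ 0.95597
  L2 = 0.2126×0.31399 + 0.7152×0.04519 + 0.0722×0.95597 ≈ 0.16809
Lighter = 0.31451, Darker = 0.16809
Ratio = (L_lighter + 0.05) / (L_darker + 0.05)
Ratio = (0.31451 + 0.05) / (0.16809 + 0.05) = 0.36451 / 0.21809 ≈ 1.6713
Ratio ≈ 1.67:1


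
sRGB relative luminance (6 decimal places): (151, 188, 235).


Linearize each channel (sRGB transfer function): c = v/255; c_lin = c/12.92 if c ≤ 0.04045, else ((c+0.055)/1.055)^2.4
  R: 151/255 ≈ 0.592157 > 0.04045 → ((0.592157+0.055)/1.055)^2.4 ≈ 0.309469
  G: 188/255 ≈ 0.737255 > 0.04045 → ((0.737255+0.055)/1.055)^2.4 ≈ 0.502886
  B: 235/255 ≈ 0.921569 > 0.04045 → ((0.921569+0.055)/1.055)^2.4 ≈ 0.830770
R_lin = 0.309469, G_lin = 0.502886, B_lin = 0.830770
L = 0.2126×R + 0.7152×G + 0.0722×B
L = 0.2126×0.309469 + 0.7152×0.502886 + 0.0722×0.830770
L ≈ 0.485439


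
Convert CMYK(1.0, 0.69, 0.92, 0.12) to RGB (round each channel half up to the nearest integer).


R = 255 × (1-C) × (1-K) = 255 × 0.00 × 0.88 = 0
G = 255 × (1-M) × (1-K) = 255 × 0.31 × 0.88 = 69.564 → 70
B = 255 × (1-Y) × (1-K) = 255 × 0.08 × 0.88 = 17.952 → 18
= RGB(0, 70, 18)


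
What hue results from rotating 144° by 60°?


New hue = (H + rotation) mod 360
New hue = (144 + 60) mod 360
= 204 mod 360
= 204°


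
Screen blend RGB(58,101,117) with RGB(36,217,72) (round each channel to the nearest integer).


Screen: C = 255 - (255-A)×(255-B)/255, rounded to nearest integer
R: 255 - (255-58)×(255-36)/255 = 255 - 43143/255 ≈ 255 - 169.188 = 85.812 → 86
G: 255 - (255-101)×(255-217)/255 = 255 - 5852/255 ≈ 255 - 22.949 = 232.051 → 232
B: 255 - (255-117)×(255-72)/255 = 255 - 25254/255 ≈ 255 - 99.035 = 155.965 → 156
= RGB(86, 232, 156)


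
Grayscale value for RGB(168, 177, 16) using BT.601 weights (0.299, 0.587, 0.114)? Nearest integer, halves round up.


Gray = 0.299×R + 0.587×G + 0.114×B
Gray = 0.299×168 + 0.587×177 + 0.114×16
Gray = 50.232 + 103.899 + 1.824
Gray = 155.955 → round half up → 156
Gray = 156


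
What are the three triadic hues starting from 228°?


Triadic: equally spaced at 120° intervals
H1 = 228°
H2 = (228 + 120) mod 360 = 348°
H3 = (228 + 240) mod 360 = 108°
Triadic = 228°, 348°, 108°


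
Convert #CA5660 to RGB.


CA → 202 (R)
56 → 86 (G)
60 → 96 (B)
= RGB(202, 86, 96)


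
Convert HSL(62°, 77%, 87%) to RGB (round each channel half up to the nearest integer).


H=62°, S=0.77, L=0.87
C = (1-|2L-1|)×S = (1-|0.74|)×0.77 = 0.2002
H' = H/60 = 62/60 ≈ 1.0333; X = C×(1-|H' mod 2 - 1|) ≈ 0.1935
m = L - C/2 = 0.87 - 0.1001 = 0.7699
Sector ⌊H'⌋ = 1 → (R',G',B') = (≈0.1935, 0.2002, 0.0)
RGB = ((R'+m)×255, (G'+m)×255, (B'+m)×255) = (245.6738, 247.3755, 196.3245)
Round half up → RGB(246, 247, 196)


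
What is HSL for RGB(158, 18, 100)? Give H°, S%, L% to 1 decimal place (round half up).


Normalize: R'=158/255≈0.6196, G'=18/255≈0.0706, B'=100/255≈0.3922
Max=158/255, Min=18/255, Δ=Max-Min=140/255
L = (Max+Min)/2 = (158+18)/510 = 176/510 = 0.34509… → L = 34.5%
L ≤ 0.5 → S = Δ/(Max+Min) = 140/(158+18) = 140/176 = 0.79545… → S = 79.5%
(the 1/255 factors cancel in S and H, so raw channel differences can be used)
Max is R' → H = 60 × (((G-B)/Δ) mod 6) = 60 × (((18-100)/140) mod 6)
  (-82)/140 = -0.5857…; negative, so add 6 → 5.4142…
  H = 60 × 5.4142… = 324.857…° → H = 324.9°
= HSL(324.9°, 79.5%, 34.5%)


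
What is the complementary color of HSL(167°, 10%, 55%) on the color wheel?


Complement = opposite side of color wheel = hue + 180°
H' = (167 + 180) mod 360 = 347°
S and L unchanged.
= HSL(347°, 10%, 55%)


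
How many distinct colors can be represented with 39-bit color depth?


Colors = 2^bits = 2^39
= 549,755,813,888 colors


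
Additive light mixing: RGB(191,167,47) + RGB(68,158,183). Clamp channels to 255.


Additive: each channel = min(255, C₁+C₂)
R: 191+68 = 259 → 255
G: 167+158 = 325 → 255
B: 47+183 = 230 → 230
= RGB(255, 255, 230)


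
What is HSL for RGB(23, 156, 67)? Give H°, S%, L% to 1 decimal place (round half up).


Normalize: R'=23/255≈0.0902, G'=156/255≈0.6118, B'=67/255≈0.2627
Max=156/255, Min=23/255, Δ=Max-Min=133/255
L = (Max+Min)/2 = (156+23)/510 = 179/510 = 0.35098… → L = 35.1%
L ≤ 0.5 → S = Δ/(Max+Min) = 133/(156+23) = 133/179 = 0.74301… → S = 74.3%
(the 1/255 factors cancel in S and H, so raw channel differences can be used)
Max is G' → H = 60 × ((B-R)/Δ + 2) = 60 × ((67-23)/133 + 2)
  44/133 + 2 = 0.3308… + 2 = 2.3308…
  H = 60 × 2.3308… = 139.849…° → H = 139.8°
= HSL(139.8°, 74.3%, 35.1%)


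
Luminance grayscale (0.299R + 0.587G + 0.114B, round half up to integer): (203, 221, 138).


Gray = 0.299×R + 0.587×G + 0.114×B
Gray = 0.299×203 + 0.587×221 + 0.114×138
Gray = 60.697 + 129.727 + 15.732
Gray = 206.156 → round half up → 206
Gray = 206


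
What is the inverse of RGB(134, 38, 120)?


Invert: (255-R, 255-G, 255-B)
R: 255-134 = 121
G: 255-38 = 217
B: 255-120 = 135
= RGB(121, 217, 135)


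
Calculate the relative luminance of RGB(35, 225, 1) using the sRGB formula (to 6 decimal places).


Linearize each channel (sRGB transfer function): c = v/255; c_lin = c/12.92 if c ≤ 0.04045, else ((c+0.055)/1.055)^2.4
  R: 35/255 ≈ 0.137255 > 0.04045 → ((0.137255+0.055)/1.055)^2.4 ≈ 0.016807
  G: 225/255 ≈ 0.882353 > 0.04045 → ((0.882353+0.055)/1.055)^2.4 ≈ 0.752942
  B: 1/255 ≈ 0.003922 ≤ 0.04045 → 0.003922/12.92 ≈ 0.000304
R_lin = 0.016807, G_lin = 0.752942, B_lin = 0.000304
L = 0.2126×R + 0.7152×G + 0.0722×B
L = 0.2126×0.016807 + 0.7152×0.752942 + 0.0722×0.000304
L ≈ 0.542099


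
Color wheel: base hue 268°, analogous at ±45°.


Base hue: 268°
Left analog: (268 - 45) mod 360 = 223°
Right analog: (268 + 45) mod 360 = 313°
Analogous hues = 223° and 313°


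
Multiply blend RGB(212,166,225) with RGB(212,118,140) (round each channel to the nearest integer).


Multiply: C = A×B/255, rounded to nearest integer
R: 212×212/255 = 44944/255 ≈ 176.251 → 176
G: 166×118/255 = 19588/255 ≈ 76.816 → 77
B: 225×140/255 = 31500/255 ≈ 123.529 → 124
= RGB(176, 77, 124)


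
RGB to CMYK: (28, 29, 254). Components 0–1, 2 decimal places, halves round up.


R'=28/255≈0.1098, G'=29/255≈0.1137, B'=254/255≈0.9961
K = 1 - max(R',G',B') = 1 - 254/255 = 1/255 = 0.00392… → 0.00
(1-R'-K)/(1-K) simplifies to (max-R)/max with max = 254:
C = (254-28)/254 = 226/254 = 0.88976… → 0.89
M = (254-29)/254 = 225/254 = 0.88582… → 0.89
Y = (254-254)/254 = 0/254 = 0 → 0.00
= CMYK(0.89, 0.89, 0.00, 0.00)


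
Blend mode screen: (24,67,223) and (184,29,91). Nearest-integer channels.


Screen: C = 255 - (255-A)×(255-B)/255, rounded to nearest integer
R: 255 - (255-24)×(255-184)/255 = 255 - 16401/255 ≈ 255 - 64.318 = 190.682 → 191
G: 255 - (255-67)×(255-29)/255 = 255 - 42488/255 ≈ 255 - 166.620 = 88.380 → 88
B: 255 - (255-223)×(255-91)/255 = 255 - 5248/255 ≈ 255 - 20.580 = 234.420 → 234
= RGB(191, 88, 234)


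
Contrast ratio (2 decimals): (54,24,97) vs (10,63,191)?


Linearize each sRGB channel c=v/255: c/12.92 if c ≤ 0.04045 else ((c+0.055)/1.055)^2.4
L = 0.2126×R_lin + 0.7152×G_lin + 0.0722×B_lin
Color 1 (54,24,97):
  R=54: 54/255≈0.2118 > 0.04045 → ((0.2118+0.055)/1.055)^2.4 ≈ 0.03689
  G=24: 24/255≈0.0941 > 0.04045 → ((0.0941+0.055)/1.055)^2.4 ≈ 0.00913
  B=97: 97/255≈0.3804 > 0.04045 → ((0.3804+0.055)/1.055)^2.4 ≈ 0.11954
  L1 = 0.2126×0.03689 + 0.7152×0.00913 + 0.0722×0.11954 ≈ 0.02301
Color 2 (10,63,191):
  R=10: 10/255≈0.0392 ≤ 0.04045 → 0.0392/12.92 ≈ 0.00304
  G=63: 63/255≈0.2471 > 0.04045 → ((0.2471+0.055)/1.055)^2.4 ≈ 0.04971
  B=191: 191/255≈0.7490 > 0.04045 → ((0.7490+0.055)/1.055)^2.4 ≈ 0.52100
  L2 = 0.2126×0.00304 + 0.7152×0.04971 + 0.0722×0.52100 ≈ 0.07381
Lighter = 0.07381, Darker = 0.02301
Ratio = (L_lighter + 0.05) / (L_darker + 0.05)
Ratio = (0.07381 + 0.05) / (0.02301 + 0.05) = 0.12381 / 0.07301 ≈ 1.6959
Ratio ≈ 1.70:1


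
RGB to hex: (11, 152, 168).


R = 11 → 0B (hex)
G = 152 → 98 (hex)
B = 168 → A8 (hex)
Hex = #0B98A8


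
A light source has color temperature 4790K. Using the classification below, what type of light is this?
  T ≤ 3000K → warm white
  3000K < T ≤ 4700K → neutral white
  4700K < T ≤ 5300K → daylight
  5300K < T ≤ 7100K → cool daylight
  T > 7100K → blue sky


Temperature: 4790K
4700K < 4790K ≤ 5300K → daylight
Classification: daylight


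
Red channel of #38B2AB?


Color: #38B2AB
R = 38 = 56
G = B2 = 178
B = AB = 171
Red = 56


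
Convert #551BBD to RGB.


55 → 85 (R)
1B → 27 (G)
BD → 189 (B)
= RGB(85, 27, 189)


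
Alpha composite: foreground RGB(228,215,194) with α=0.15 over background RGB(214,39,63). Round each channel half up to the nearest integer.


C = α×F + (1-α)×B, with 1-α = 0.85
R: 0.15×228 + 0.85×214 = 34.20 + 181.90 = 216.10 → 216
G: 0.15×215 + 0.85×39 = 32.25 + 33.15 = 65.40 → 65
B: 0.15×194 + 0.85×63 = 29.10 + 53.55 = 82.65 → 83
= RGB(216, 65, 83)


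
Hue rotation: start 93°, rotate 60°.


New hue = (H + rotation) mod 360
New hue = (93 + 60) mod 360
= 153 mod 360
= 153°


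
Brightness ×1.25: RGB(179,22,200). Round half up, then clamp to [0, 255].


Multiply each channel by 1.25, round half up, clamp to [0, 255]
R: 179×1.25 = 223.75 → round → 224
G: 22×1.25 = 27.5 → round → 28
B: 200×1.25 = 250
= RGB(224, 28, 250)


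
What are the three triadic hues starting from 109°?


Triadic: equally spaced at 120° intervals
H1 = 109°
H2 = (109 + 120) mod 360 = 229°
H3 = (109 + 240) mod 360 = 349°
Triadic = 109°, 229°, 349°


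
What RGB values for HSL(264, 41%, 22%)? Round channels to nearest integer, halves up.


H=264°, S=0.41, L=0.22
C = (1-|2L-1|)×S = (1-|-0.56|)×0.41 = 0.1804
H' = H/60 = 264/60 ≈ 4.4000; X = C×(1-|H' mod 2 - 1|) = 0.07216
m = L - C/2 = 0.22 - 0.0902 = 0.1298
Sector ⌊H'⌋ = 4 → (R',G',B') = (0.07216, 0.0, 0.1804)
RGB = ((R'+m)×255, (G'+m)×255, (B'+m)×255) = (51.4998, 33.099, 79.101)
Round half up → RGB(51, 33, 79)


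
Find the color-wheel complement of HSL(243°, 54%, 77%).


Complement = opposite side of color wheel = hue + 180°
H' = (243 + 180) mod 360 = 63°
S and L unchanged.
= HSL(63°, 54%, 77%)


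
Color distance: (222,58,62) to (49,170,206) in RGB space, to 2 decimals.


d = √[(R₁-R₂)² + (G₁-G₂)² + (B₁-B₂)²]
d = √[(222-49)² + (58-170)² + (62-206)²]
d = √[29929 + 12544 + 20736]
d = √63209
d ≈ 251.41


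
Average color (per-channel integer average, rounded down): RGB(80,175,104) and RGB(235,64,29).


Midpoint: each channel = ⌊(C₁+C₂)/2⌋
R: ⌊(80+235)/2⌋ = 157
G: ⌊(175+64)/2⌋ = 119
B: ⌊(104+29)/2⌋ = 66
= RGB(157, 119, 66)


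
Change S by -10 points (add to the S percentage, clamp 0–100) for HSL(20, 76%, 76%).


Original S = 76%
Adjustment = -10 percentage points
New S = 76 + (-10) = 66
Clamp to [0, 100] → 66
= HSL(20°, 66%, 76%)


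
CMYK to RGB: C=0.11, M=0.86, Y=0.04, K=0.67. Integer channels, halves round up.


R = 255 × (1-C) × (1-K) = 255 × 0.89 × 0.33 = 74.8935 → 75
G = 255 × (1-M) × (1-K) = 255 × 0.14 × 0.33 = 11.781 → 12
B = 255 × (1-Y) × (1-K) = 255 × 0.96 × 0.33 = 80.784 → 81
= RGB(75, 12, 81)


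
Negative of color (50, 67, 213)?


Invert: (255-R, 255-G, 255-B)
R: 255-50 = 205
G: 255-67 = 188
B: 255-213 = 42
= RGB(205, 188, 42)


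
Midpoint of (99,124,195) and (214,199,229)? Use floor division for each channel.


Midpoint: each channel = ⌊(C₁+C₂)/2⌋
R: ⌊(99+214)/2⌋ = 156
G: ⌊(124+199)/2⌋ = 161
B: ⌊(195+229)/2⌋ = 212
= RGB(156, 161, 212)


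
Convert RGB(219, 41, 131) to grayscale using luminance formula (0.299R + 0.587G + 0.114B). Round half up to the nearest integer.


Gray = 0.299×R + 0.587×G + 0.114×B
Gray = 0.299×219 + 0.587×41 + 0.114×131
Gray = 65.481 + 24.067 + 14.934
Gray = 104.482 → round half up → 104
Gray = 104


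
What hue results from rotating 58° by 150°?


New hue = (H + rotation) mod 360
New hue = (58 + 150) mod 360
= 208 mod 360
= 208°


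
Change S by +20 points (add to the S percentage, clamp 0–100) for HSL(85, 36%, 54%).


Original S = 36%
Adjustment = +20 percentage points
New S = 36 + (20) = 56
Clamp to [0, 100] → 56
= HSL(85°, 56%, 54%)


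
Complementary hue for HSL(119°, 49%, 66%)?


Complement = opposite side of color wheel = hue + 180°
H' = (119 + 180) mod 360 = 299°
S and L unchanged.
= HSL(299°, 49%, 66%)


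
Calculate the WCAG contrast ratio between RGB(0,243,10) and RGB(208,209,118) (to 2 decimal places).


Linearize each sRGB channel c=v/255: c/12.92 if c ≤ 0.04045 else ((c+0.055)/1.055)^2.4
L = 0.2126×R_lin + 0.7152×G_lin + 0.0722×B_lin
Color 1 (0,243,10):
  R=0: 0/255≈0.0000 ≤ 0.04045 → 0.0000/12.92 ≈ 0.00000
  G=243: 243/255≈0.9529 > 0.04045 → ((0.9529+0.055)/1.055)^2.4 ≈ 0.89627
  B=10: 10/255≈0.0392 ≤ 0.04045 → 0.0392/12.92 ≈ 0.00304
  L1 = 0.2126×0.00000 + 0.7152×0.89627 + 0.0722×0.00304 ≈ 0.64123
Color 2 (208,209,118):
  R=208: 208/255≈0.8157 > 0.04045 → ((0.8157+0.055)/1.055)^2.4 ≈ 0.63076
  G=209: 209/255≈0.8196 > 0.04045 → ((0.8196+0.055)/1.055)^2.4 ≈ 0.63760
  B=118: 118/255≈0.4627 > 0.04045 → ((0.4627+0.055)/1.055)^2.4 ≈ 0.18116
  L2 = 0.2126×0.63076 + 0.7152×0.63760 + 0.0722×0.18116 ≈ 0.60319
Lighter = 0.64123, Darker = 0.60319
Ratio = (L_lighter + 0.05) / (L_darker + 0.05)
Ratio = (0.64123 + 0.05) / (0.60319 + 0.05) = 0.69123 / 0.65319 ≈ 1.0582
Ratio ≈ 1.06:1


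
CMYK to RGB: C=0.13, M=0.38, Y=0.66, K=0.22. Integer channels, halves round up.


R = 255 × (1-C) × (1-K) = 255 × 0.87 × 0.78 = 173.043 → 173
G = 255 × (1-M) × (1-K) = 255 × 0.62 × 0.78 = 123.318 → 123
B = 255 × (1-Y) × (1-K) = 255 × 0.34 × 0.78 = 67.626 → 68
= RGB(173, 123, 68)
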